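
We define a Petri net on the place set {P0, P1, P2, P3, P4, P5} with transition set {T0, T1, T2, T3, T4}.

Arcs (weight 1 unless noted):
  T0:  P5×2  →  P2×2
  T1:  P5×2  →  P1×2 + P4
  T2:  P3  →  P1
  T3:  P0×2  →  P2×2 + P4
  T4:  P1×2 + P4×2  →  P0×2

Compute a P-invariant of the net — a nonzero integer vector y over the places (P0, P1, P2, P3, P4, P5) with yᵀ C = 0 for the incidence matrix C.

Incidence matrix C (rows=places, cols=transitions):
       T0   T1   T2   T3   T4
   P0   0    0    0   -2    2
   P1   0    2    1    0   -2
   P2   2    0    0    2    0
   P3   0    0   -1    0    0
   P4   0    1    0    1   -2
   P5  -2   -2    0    0    0

Candidate y = [1, -1, 0, -1, 2, 0]; check y·C column-wise:
  col T0: 1·0 + -1·0 + 0·2 + -1·0 + 2·0 + 0·-2 = 0
  col T1: 1·0 + -1·2 + -1·0 + 2·1 + 0·-2 = 0
  col T2: 1·0 + -1·1 + -1·-1 + 2·0 = 0
  col T3: 1·-2 + -1·0 + 0·2 + -1·0 + 2·1 = 0
  col T4: 1·2 + -1·-2 + -1·0 + 2·-2 = 0

y = (P0:1, P1:-1, P2:0, P3:-1, P4:2, P5:0)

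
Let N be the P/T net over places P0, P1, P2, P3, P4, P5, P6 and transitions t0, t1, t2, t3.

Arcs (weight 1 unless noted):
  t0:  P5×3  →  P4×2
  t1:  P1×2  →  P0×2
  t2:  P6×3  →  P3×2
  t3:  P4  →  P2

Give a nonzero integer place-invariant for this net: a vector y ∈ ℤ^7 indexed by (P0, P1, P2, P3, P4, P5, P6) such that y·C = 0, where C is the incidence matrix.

Incidence matrix C (rows=places, cols=transitions):
       t0   t1   t2   t3
   P0   0    2    0    0
   P1   0   -2    0    0
   P2   0    0    0    1
   P3   0    0    2    0
   P4   2    0    0   -1
   P5  -3    0    0    0
   P6   0    0   -3    0

Candidate y = [1, 1, 0, 0, 0, 0, 0]; check y·C column-wise:
  col t0: 1·0 + 1·0 + 0·2 + 0·-3 = 0
  col t1: 1·2 + 1·-2 = 0
  col t2: 1·0 + 1·0 + 0·2 + 0·-3 = 0
  col t3: 1·0 + 1·0 + 0·1 + 0·-1 = 0

y = (P0:1, P1:1, P2:0, P3:0, P4:0, P5:0, P6:0)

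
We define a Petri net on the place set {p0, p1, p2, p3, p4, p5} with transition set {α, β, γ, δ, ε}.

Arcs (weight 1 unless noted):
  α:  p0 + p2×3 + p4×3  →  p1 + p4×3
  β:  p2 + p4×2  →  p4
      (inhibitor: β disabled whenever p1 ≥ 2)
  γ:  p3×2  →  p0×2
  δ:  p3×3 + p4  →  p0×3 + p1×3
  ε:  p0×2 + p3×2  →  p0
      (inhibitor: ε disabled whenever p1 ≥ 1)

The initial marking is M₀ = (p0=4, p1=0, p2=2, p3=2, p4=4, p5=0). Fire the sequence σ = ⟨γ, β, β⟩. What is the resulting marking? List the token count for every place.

step 1: fire γ:  (p0=4, p1=0, p2=2, p3=2, p4=4, p5=0) → (p0=6, p1=0, p2=2, p3=0, p4=4, p5=0)
step 2: fire β:  (p0=6, p1=0, p2=2, p3=0, p4=4, p5=0) → (p0=6, p1=0, p2=1, p3=0, p4=3, p5=0)
step 3: fire β:  (p0=6, p1=0, p2=1, p3=0, p4=3, p5=0) → (p0=6, p1=0, p2=0, p3=0, p4=2, p5=0)

(p0=6, p1=0, p2=0, p3=0, p4=2, p5=0)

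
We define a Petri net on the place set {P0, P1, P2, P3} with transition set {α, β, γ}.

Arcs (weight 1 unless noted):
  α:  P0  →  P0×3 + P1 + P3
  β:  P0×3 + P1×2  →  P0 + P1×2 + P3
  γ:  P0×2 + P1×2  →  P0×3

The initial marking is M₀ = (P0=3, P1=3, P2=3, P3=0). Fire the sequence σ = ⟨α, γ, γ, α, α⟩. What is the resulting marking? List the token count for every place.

(P0=11, P1=2, P2=3, P3=3)

step 1: fire α:  (P0=3, P1=3, P2=3, P3=0) → (P0=5, P1=4, P2=3, P3=1)
step 2: fire γ:  (P0=5, P1=4, P2=3, P3=1) → (P0=6, P1=2, P2=3, P3=1)
step 3: fire γ:  (P0=6, P1=2, P2=3, P3=1) → (P0=7, P1=0, P2=3, P3=1)
step 4: fire α:  (P0=7, P1=0, P2=3, P3=1) → (P0=9, P1=1, P2=3, P3=2)
step 5: fire α:  (P0=9, P1=1, P2=3, P3=2) → (P0=11, P1=2, P2=3, P3=3)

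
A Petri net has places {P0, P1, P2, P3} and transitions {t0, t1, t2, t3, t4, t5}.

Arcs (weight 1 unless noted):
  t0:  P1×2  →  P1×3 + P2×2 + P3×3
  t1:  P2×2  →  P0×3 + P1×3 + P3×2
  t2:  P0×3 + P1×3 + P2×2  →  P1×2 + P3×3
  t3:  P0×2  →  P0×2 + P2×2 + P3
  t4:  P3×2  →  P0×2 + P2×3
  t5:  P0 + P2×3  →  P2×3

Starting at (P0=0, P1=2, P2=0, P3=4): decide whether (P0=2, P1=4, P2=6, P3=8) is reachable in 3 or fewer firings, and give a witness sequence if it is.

depth 0: 1 marking
depth 1: 3 markings reached so far
depth 2: 10 markings reached so far
depth 3: 26 markings reached so far
target is not among the 26 markings reachable within 3 steps

NO — not reachable within 3 firings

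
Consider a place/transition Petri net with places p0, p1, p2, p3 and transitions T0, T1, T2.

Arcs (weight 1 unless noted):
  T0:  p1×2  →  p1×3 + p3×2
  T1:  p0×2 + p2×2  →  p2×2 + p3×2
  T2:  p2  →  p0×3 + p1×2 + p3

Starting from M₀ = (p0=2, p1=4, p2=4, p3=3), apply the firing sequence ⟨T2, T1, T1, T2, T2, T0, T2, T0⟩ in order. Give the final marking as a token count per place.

(p0=10, p1=14, p2=0, p3=15)

step 1: fire T2:  (p0=2, p1=4, p2=4, p3=3) → (p0=5, p1=6, p2=3, p3=4)
step 2: fire T1:  (p0=5, p1=6, p2=3, p3=4) → (p0=3, p1=6, p2=3, p3=6)
step 3: fire T1:  (p0=3, p1=6, p2=3, p3=6) → (p0=1, p1=6, p2=3, p3=8)
step 4: fire T2:  (p0=1, p1=6, p2=3, p3=8) → (p0=4, p1=8, p2=2, p3=9)
step 5: fire T2:  (p0=4, p1=8, p2=2, p3=9) → (p0=7, p1=10, p2=1, p3=10)
step 6: fire T0:  (p0=7, p1=10, p2=1, p3=10) → (p0=7, p1=11, p2=1, p3=12)
step 7: fire T2:  (p0=7, p1=11, p2=1, p3=12) → (p0=10, p1=13, p2=0, p3=13)
step 8: fire T0:  (p0=10, p1=13, p2=0, p3=13) → (p0=10, p1=14, p2=0, p3=15)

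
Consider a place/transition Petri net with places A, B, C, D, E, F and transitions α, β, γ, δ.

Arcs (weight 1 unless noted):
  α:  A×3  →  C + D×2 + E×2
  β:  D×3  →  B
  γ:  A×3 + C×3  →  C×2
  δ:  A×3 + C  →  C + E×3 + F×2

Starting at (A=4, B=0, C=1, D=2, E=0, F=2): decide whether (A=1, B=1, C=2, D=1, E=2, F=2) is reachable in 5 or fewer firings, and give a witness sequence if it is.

YES — reachable via ⟨α, β⟩ (2 firings)

step 1: fire α:  (A=4, B=0, C=1, D=2, E=0, F=2) → (A=1, B=0, C=2, D=4, E=2, F=2)
step 2: fire β:  (A=1, B=0, C=2, D=4, E=2, F=2) → (A=1, B=1, C=2, D=1, E=2, F=2)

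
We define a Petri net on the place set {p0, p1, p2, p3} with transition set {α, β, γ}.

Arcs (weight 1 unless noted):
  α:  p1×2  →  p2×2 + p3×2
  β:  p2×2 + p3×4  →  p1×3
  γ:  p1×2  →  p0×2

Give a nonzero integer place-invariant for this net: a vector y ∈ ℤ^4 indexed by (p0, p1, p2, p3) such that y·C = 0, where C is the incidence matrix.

y = (p0:2, p1:2, p2:1, p3:1)

Incidence matrix C (rows=places, cols=transitions):
        α    β    γ
   p0   0    0    2
   p1  -2    3   -2
   p2   2   -2    0
   p3   2   -4    0

Candidate y = [2, 2, 1, 1]; check y·C column-wise:
  col α: 2·0 + 2·-2 + 1·2 + 1·2 = 0
  col β: 2·0 + 2·3 + 1·-2 + 1·-4 = 0
  col γ: 2·2 + 2·-2 + 1·0 + 1·0 = 0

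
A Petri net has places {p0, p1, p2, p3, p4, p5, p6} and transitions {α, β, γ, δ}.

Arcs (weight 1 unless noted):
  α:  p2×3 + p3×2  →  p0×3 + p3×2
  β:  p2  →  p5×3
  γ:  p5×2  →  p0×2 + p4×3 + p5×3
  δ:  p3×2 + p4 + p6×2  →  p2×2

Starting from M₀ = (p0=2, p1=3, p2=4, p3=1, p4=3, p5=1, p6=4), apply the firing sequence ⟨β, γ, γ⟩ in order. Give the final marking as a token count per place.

(p0=6, p1=3, p2=3, p3=1, p4=9, p5=6, p6=4)

step 1: fire β:  (p0=2, p1=3, p2=4, p3=1, p4=3, p5=1, p6=4) → (p0=2, p1=3, p2=3, p3=1, p4=3, p5=4, p6=4)
step 2: fire γ:  (p0=2, p1=3, p2=3, p3=1, p4=3, p5=4, p6=4) → (p0=4, p1=3, p2=3, p3=1, p4=6, p5=5, p6=4)
step 3: fire γ:  (p0=4, p1=3, p2=3, p3=1, p4=6, p5=5, p6=4) → (p0=6, p1=3, p2=3, p3=1, p4=9, p5=6, p6=4)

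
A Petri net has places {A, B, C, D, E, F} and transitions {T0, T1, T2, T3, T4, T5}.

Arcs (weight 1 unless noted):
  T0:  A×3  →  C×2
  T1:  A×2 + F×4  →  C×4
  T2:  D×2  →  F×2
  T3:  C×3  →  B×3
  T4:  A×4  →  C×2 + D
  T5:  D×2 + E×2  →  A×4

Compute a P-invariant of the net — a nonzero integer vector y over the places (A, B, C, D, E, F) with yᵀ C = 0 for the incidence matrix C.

y = (A:2, B:3, C:3, D:2, E:2, F:2)

Incidence matrix C (rows=places, cols=transitions):
       T0   T1   T2   T3   T4   T5
    A  -3   -2    0    0   -4    4
    B   0    0    0    3    0    0
    C   2    4    0   -3    2    0
    D   0    0   -2    0    1   -2
    E   0    0    0    0    0   -2
    F   0   -4    2    0    0    0

Candidate y = [2, 3, 3, 2, 2, 2]; check y·C column-wise:
  col T0: 2·-3 + 3·0 + 3·2 + 2·0 + 2·0 + 2·0 = 0
  col T1: 2·-2 + 3·0 + 3·4 + 2·0 + 2·0 + 2·-4 = 0
  col T2: 2·0 + 3·0 + 3·0 + 2·-2 + 2·0 + 2·2 = 0
  col T3: 2·0 + 3·3 + 3·-3 + 2·0 + 2·0 + 2·0 = 0
  col T4: 2·-4 + 3·0 + 3·2 + 2·1 + 2·0 + 2·0 = 0
  col T5: 2·4 + 3·0 + 3·0 + 2·-2 + 2·-2 + 2·0 = 0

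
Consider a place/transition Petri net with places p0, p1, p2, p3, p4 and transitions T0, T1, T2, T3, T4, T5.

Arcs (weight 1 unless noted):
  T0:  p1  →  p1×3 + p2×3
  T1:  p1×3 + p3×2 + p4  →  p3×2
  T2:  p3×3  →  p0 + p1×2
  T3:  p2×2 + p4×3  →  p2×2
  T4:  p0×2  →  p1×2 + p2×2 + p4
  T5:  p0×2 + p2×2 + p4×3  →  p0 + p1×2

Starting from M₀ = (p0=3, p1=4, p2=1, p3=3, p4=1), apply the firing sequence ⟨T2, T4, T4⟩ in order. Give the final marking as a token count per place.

(p0=0, p1=10, p2=5, p3=0, p4=3)

step 1: fire T2:  (p0=3, p1=4, p2=1, p3=3, p4=1) → (p0=4, p1=6, p2=1, p3=0, p4=1)
step 2: fire T4:  (p0=4, p1=6, p2=1, p3=0, p4=1) → (p0=2, p1=8, p2=3, p3=0, p4=2)
step 3: fire T4:  (p0=2, p1=8, p2=3, p3=0, p4=2) → (p0=0, p1=10, p2=5, p3=0, p4=3)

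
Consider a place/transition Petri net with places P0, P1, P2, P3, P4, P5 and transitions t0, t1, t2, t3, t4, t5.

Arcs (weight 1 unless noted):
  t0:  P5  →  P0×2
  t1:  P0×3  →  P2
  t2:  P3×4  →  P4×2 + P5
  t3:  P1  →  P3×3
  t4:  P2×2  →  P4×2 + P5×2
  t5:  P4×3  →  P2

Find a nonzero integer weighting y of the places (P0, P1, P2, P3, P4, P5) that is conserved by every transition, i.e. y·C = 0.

Incidence matrix C (rows=places, cols=transitions):
       t0   t1   t2   t3   t4   t5
   P0   2   -3    0    0    0    0
   P1   0    0    0   -1    0    0
   P2   0    1    0    0   -2    1
   P3   0    0   -4    3    0    0
   P4   0    0    2    0    2   -3
   P5  -1    0    1    0    2    0

Candidate y = [1, 3, 3, 1, 1, 2]; check y·C column-wise:
  col t0: 1·2 + 3·0 + 3·0 + 1·0 + 1·0 + 2·-1 = 0
  col t1: 1·-3 + 3·0 + 3·1 + 1·0 + 1·0 + 2·0 = 0
  col t2: 1·0 + 3·0 + 3·0 + 1·-4 + 1·2 + 2·1 = 0
  col t3: 1·0 + 3·-1 + 3·0 + 1·3 + 1·0 + 2·0 = 0
  col t4: 1·0 + 3·0 + 3·-2 + 1·0 + 1·2 + 2·2 = 0
  col t5: 1·0 + 3·0 + 3·1 + 1·0 + 1·-3 + 2·0 = 0

y = (P0:1, P1:3, P2:3, P3:1, P4:1, P5:2)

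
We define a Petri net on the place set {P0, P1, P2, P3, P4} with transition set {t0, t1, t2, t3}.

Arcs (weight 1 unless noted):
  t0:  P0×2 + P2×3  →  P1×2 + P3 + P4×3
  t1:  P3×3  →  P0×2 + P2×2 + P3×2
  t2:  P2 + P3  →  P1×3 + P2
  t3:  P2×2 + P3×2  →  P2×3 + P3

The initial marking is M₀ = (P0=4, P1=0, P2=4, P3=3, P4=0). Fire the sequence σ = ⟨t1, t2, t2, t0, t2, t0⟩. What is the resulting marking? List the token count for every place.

step 1: fire t1:  (P0=4, P1=0, P2=4, P3=3, P4=0) → (P0=6, P1=0, P2=6, P3=2, P4=0)
step 2: fire t2:  (P0=6, P1=0, P2=6, P3=2, P4=0) → (P0=6, P1=3, P2=6, P3=1, P4=0)
step 3: fire t2:  (P0=6, P1=3, P2=6, P3=1, P4=0) → (P0=6, P1=6, P2=6, P3=0, P4=0)
step 4: fire t0:  (P0=6, P1=6, P2=6, P3=0, P4=0) → (P0=4, P1=8, P2=3, P3=1, P4=3)
step 5: fire t2:  (P0=4, P1=8, P2=3, P3=1, P4=3) → (P0=4, P1=11, P2=3, P3=0, P4=3)
step 6: fire t0:  (P0=4, P1=11, P2=3, P3=0, P4=3) → (P0=2, P1=13, P2=0, P3=1, P4=6)

(P0=2, P1=13, P2=0, P3=1, P4=6)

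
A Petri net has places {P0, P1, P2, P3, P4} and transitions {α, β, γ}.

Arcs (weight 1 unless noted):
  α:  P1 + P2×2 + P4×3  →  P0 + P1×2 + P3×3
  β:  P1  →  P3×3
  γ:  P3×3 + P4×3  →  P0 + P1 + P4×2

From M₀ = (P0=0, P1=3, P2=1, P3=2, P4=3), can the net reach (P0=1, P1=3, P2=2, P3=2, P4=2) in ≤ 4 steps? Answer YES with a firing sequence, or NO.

NO — not reachable within 4 firings

depth 0: 1 marking
depth 1: 2 markings reached so far
depth 2: 4 markings reached so far
depth 3: 6 markings reached so far
depth 4: 7 markings reached so far
target is not among the 7 markings reachable within 4 steps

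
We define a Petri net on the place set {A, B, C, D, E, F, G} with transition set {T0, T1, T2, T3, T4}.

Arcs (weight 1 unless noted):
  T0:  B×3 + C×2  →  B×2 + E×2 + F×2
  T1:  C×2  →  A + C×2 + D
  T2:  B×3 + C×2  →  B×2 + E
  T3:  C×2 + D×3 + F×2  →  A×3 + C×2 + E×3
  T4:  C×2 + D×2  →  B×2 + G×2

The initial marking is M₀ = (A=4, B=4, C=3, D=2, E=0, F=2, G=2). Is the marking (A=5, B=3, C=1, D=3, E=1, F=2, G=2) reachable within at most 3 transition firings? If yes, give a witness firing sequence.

YES — reachable via ⟨T1, T2⟩ (2 firings)

step 1: fire T1:  (A=4, B=4, C=3, D=2, E=0, F=2, G=2) → (A=5, B=4, C=3, D=3, E=0, F=2, G=2)
step 2: fire T2:  (A=5, B=4, C=3, D=3, E=0, F=2, G=2) → (A=5, B=3, C=1, D=3, E=1, F=2, G=2)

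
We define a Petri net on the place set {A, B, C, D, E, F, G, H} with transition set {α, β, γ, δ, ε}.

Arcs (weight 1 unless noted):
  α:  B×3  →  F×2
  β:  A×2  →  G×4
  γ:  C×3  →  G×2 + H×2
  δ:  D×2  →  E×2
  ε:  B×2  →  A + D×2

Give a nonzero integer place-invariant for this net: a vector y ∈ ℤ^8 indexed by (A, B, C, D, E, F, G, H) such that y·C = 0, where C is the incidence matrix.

y = (A:0, B:2, C:0, D:2, E:2, F:3, G:0, H:0)

Incidence matrix C (rows=places, cols=transitions):
        α    β    γ    δ    ε
    A   0   -2    0    0    1
    B  -3    0    0    0   -2
    C   0    0   -3    0    0
    D   0    0    0   -2    2
    E   0    0    0    2    0
    F   2    0    0    0    0
    G   0    4    2    0    0
    H   0    0    2    0    0

Candidate y = [0, 2, 0, 2, 2, 3, 0, 0]; check y·C column-wise:
  col α: 2·-3 + 2·0 + 2·0 + 3·2 = 0
  col β: 0·-2 + 2·0 + 2·0 + 2·0 + 3·0 + 0·4 = 0
  col γ: 2·0 + 0·-3 + 2·0 + 2·0 + 3·0 + 0·2 + 0·2 = 0
  col δ: 2·0 + 2·-2 + 2·2 + 3·0 = 0
  col ε: 0·1 + 2·-2 + 2·2 + 2·0 + 3·0 = 0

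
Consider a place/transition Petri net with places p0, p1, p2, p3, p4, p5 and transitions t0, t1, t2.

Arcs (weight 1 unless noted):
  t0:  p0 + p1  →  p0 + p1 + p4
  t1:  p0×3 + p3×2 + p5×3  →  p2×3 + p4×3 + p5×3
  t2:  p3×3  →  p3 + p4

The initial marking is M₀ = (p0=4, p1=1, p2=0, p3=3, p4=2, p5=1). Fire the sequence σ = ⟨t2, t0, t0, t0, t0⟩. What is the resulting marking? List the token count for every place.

(p0=4, p1=1, p2=0, p3=1, p4=7, p5=1)

step 1: fire t2:  (p0=4, p1=1, p2=0, p3=3, p4=2, p5=1) → (p0=4, p1=1, p2=0, p3=1, p4=3, p5=1)
step 2: fire t0:  (p0=4, p1=1, p2=0, p3=1, p4=3, p5=1) → (p0=4, p1=1, p2=0, p3=1, p4=4, p5=1)
step 3: fire t0:  (p0=4, p1=1, p2=0, p3=1, p4=4, p5=1) → (p0=4, p1=1, p2=0, p3=1, p4=5, p5=1)
step 4: fire t0:  (p0=4, p1=1, p2=0, p3=1, p4=5, p5=1) → (p0=4, p1=1, p2=0, p3=1, p4=6, p5=1)
step 5: fire t0:  (p0=4, p1=1, p2=0, p3=1, p4=6, p5=1) → (p0=4, p1=1, p2=0, p3=1, p4=7, p5=1)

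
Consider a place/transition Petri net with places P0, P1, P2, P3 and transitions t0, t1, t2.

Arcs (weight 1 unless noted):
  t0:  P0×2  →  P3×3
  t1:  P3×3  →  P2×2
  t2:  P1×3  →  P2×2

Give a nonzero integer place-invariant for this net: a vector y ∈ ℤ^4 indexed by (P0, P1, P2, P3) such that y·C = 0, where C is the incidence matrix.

y = (P0:3, P1:2, P2:3, P3:2)

Incidence matrix C (rows=places, cols=transitions):
       t0   t1   t2
   P0  -2    0    0
   P1   0    0   -3
   P2   0    2    2
   P3   3   -3    0

Candidate y = [3, 2, 3, 2]; check y·C column-wise:
  col t0: 3·-2 + 2·0 + 3·0 + 2·3 = 0
  col t1: 3·0 + 2·0 + 3·2 + 2·-3 = 0
  col t2: 3·0 + 2·-3 + 3·2 + 2·0 = 0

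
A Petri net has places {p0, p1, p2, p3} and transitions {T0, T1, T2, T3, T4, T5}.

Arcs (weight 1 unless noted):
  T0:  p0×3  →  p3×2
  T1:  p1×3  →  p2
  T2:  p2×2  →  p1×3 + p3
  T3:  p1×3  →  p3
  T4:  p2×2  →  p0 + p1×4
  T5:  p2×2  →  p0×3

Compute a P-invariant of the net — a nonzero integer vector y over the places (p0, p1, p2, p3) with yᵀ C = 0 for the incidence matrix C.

Incidence matrix C (rows=places, cols=transitions):
       T0   T1   T2   T3   T4   T5
   p0  -3    0    0    0    1    3
   p1   0   -3    3   -3    4    0
   p2   0    1   -2    0   -2   -2
   p3   2    0    1    1    0    0

Candidate y = [2, 1, 3, 3]; check y·C column-wise:
  col T0: 2·-3 + 1·0 + 3·0 + 3·2 = 0
  col T1: 2·0 + 1·-3 + 3·1 + 3·0 = 0
  col T2: 2·0 + 1·3 + 3·-2 + 3·1 = 0
  col T3: 2·0 + 1·-3 + 3·0 + 3·1 = 0
  col T4: 2·1 + 1·4 + 3·-2 + 3·0 = 0
  col T5: 2·3 + 1·0 + 3·-2 + 3·0 = 0

y = (p0:2, p1:1, p2:3, p3:3)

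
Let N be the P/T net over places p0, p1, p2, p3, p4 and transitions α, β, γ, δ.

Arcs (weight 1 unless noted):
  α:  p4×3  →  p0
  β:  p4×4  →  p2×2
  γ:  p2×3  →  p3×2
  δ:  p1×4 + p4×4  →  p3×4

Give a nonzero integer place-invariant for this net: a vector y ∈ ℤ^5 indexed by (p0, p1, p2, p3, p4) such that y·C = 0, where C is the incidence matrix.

Incidence matrix C (rows=places, cols=transitions):
        α    β    γ    δ
   p0   1    0    0    0
   p1   0    0    0   -4
   p2   0    2   -3    0
   p3   0    0    2    4
   p4  -3   -4    0   -4

Candidate y = [3, 2, 2, 3, 1]; check y·C column-wise:
  col α: 3·1 + 2·0 + 2·0 + 3·0 + 1·-3 = 0
  col β: 3·0 + 2·0 + 2·2 + 3·0 + 1·-4 = 0
  col γ: 3·0 + 2·0 + 2·-3 + 3·2 + 1·0 = 0
  col δ: 3·0 + 2·-4 + 2·0 + 3·4 + 1·-4 = 0

y = (p0:3, p1:2, p2:2, p3:3, p4:1)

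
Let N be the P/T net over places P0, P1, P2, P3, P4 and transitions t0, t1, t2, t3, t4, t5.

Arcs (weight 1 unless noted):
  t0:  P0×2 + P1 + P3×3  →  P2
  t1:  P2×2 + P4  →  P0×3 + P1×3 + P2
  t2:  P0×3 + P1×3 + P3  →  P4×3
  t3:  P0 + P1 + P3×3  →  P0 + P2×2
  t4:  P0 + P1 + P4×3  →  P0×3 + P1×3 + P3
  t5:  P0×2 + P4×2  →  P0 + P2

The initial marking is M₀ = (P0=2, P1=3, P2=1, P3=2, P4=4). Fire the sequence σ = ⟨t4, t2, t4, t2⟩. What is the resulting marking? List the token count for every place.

(P0=0, P1=1, P2=1, P3=2, P4=4)

step 1: fire t4:  (P0=2, P1=3, P2=1, P3=2, P4=4) → (P0=4, P1=5, P2=1, P3=3, P4=1)
step 2: fire t2:  (P0=4, P1=5, P2=1, P3=3, P4=1) → (P0=1, P1=2, P2=1, P3=2, P4=4)
step 3: fire t4:  (P0=1, P1=2, P2=1, P3=2, P4=4) → (P0=3, P1=4, P2=1, P3=3, P4=1)
step 4: fire t2:  (P0=3, P1=4, P2=1, P3=3, P4=1) → (P0=0, P1=1, P2=1, P3=2, P4=4)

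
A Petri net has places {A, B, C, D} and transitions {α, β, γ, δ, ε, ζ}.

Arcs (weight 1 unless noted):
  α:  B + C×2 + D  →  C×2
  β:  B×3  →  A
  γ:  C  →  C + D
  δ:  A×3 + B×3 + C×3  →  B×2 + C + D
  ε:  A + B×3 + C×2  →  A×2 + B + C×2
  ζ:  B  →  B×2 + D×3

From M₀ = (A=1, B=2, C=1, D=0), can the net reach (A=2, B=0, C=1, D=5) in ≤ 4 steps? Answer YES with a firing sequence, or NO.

step 1: fire γ:  (A=1, B=2, C=1, D=0) → (A=1, B=2, C=1, D=1)
step 2: fire γ:  (A=1, B=2, C=1, D=1) → (A=1, B=2, C=1, D=2)
step 3: fire ζ:  (A=1, B=2, C=1, D=2) → (A=1, B=3, C=1, D=5)
step 4: fire β:  (A=1, B=3, C=1, D=5) → (A=2, B=0, C=1, D=5)

YES — reachable via ⟨γ, γ, ζ, β⟩ (4 firings)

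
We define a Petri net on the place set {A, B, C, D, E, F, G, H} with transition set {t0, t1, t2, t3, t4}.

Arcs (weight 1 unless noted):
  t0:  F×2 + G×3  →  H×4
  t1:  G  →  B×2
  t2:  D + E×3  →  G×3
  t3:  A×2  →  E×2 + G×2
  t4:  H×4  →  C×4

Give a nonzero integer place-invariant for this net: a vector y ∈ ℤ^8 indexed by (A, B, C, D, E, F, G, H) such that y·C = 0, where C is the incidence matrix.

y = (A:1, B:0, C:0, D:-3, E:1, F:0, G:0, H:0)

Incidence matrix C (rows=places, cols=transitions):
       t0   t1   t2   t3   t4
    A   0    0    0   -2    0
    B   0    2    0    0    0
    C   0    0    0    0    4
    D   0    0   -1    0    0
    E   0    0   -3    2    0
    F  -2    0    0    0    0
    G  -3   -1    3    2    0
    H   4    0    0    0   -4

Candidate y = [1, 0, 0, -3, 1, 0, 0, 0]; check y·C column-wise:
  col t0: 1·0 + -3·0 + 1·0 + 0·-2 + 0·-3 + 0·4 = 0
  col t1: 1·0 + 0·2 + -3·0 + 1·0 + 0·-1 = 0
  col t2: 1·0 + -3·-1 + 1·-3 + 0·3 = 0
  col t3: 1·-2 + -3·0 + 1·2 + 0·2 = 0
  col t4: 1·0 + 0·4 + -3·0 + 1·0 + 0·-4 = 0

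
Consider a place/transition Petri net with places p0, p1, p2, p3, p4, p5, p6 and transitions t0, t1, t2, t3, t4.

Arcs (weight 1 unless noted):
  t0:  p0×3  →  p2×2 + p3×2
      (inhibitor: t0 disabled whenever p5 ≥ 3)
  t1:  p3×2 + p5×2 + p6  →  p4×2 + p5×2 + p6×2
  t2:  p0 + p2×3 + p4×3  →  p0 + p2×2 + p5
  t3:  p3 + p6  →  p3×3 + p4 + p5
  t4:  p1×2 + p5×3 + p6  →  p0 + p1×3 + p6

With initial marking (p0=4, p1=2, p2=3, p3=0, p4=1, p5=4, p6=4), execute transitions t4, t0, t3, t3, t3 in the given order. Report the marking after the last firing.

(p0=2, p1=3, p2=5, p3=8, p4=4, p5=4, p6=1)

step 1: fire t4:  (p0=4, p1=2, p2=3, p3=0, p4=1, p5=4, p6=4) → (p0=5, p1=3, p2=3, p3=0, p4=1, p5=1, p6=4)
step 2: fire t0:  (p0=5, p1=3, p2=3, p3=0, p4=1, p5=1, p6=4) → (p0=2, p1=3, p2=5, p3=2, p4=1, p5=1, p6=4)
step 3: fire t3:  (p0=2, p1=3, p2=5, p3=2, p4=1, p5=1, p6=4) → (p0=2, p1=3, p2=5, p3=4, p4=2, p5=2, p6=3)
step 4: fire t3:  (p0=2, p1=3, p2=5, p3=4, p4=2, p5=2, p6=3) → (p0=2, p1=3, p2=5, p3=6, p4=3, p5=3, p6=2)
step 5: fire t3:  (p0=2, p1=3, p2=5, p3=6, p4=3, p5=3, p6=2) → (p0=2, p1=3, p2=5, p3=8, p4=4, p5=4, p6=1)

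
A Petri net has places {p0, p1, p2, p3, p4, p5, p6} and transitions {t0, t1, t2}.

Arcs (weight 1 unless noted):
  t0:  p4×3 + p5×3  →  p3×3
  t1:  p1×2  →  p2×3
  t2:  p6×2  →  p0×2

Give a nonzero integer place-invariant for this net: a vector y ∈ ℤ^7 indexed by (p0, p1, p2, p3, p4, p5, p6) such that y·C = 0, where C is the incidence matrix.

Incidence matrix C (rows=places, cols=transitions):
       t0   t1   t2
   p0   0    0    2
   p1   0   -2    0
   p2   0    3    0
   p3   3    0    0
   p4  -3    0    0
   p5  -3    0    0
   p6   0    0   -2

Candidate y = [0, 3, 2, 0, 0, 0, 0]; check y·C column-wise:
  col t0: 3·0 + 2·0 + 0·3 + 0·-3 + 0·-3 = 0
  col t1: 3·-2 + 2·3 = 0
  col t2: 0·2 + 3·0 + 2·0 + 0·-2 = 0

y = (p0:0, p1:3, p2:2, p3:0, p4:0, p5:0, p6:0)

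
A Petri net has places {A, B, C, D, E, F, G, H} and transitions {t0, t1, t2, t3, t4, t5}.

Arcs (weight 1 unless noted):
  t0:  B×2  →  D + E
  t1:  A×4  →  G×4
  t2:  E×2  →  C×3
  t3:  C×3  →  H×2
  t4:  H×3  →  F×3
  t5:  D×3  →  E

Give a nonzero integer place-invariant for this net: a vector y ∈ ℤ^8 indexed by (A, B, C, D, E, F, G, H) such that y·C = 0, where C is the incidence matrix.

Incidence matrix C (rows=places, cols=transitions):
       t0   t1   t2   t3   t4   t5
    A   0   -4    0    0    0    0
    B  -2    0    0    0    0    0
    C   0    0    3   -3    0    0
    D   1    0    0    0    0   -3
    E   1    0   -2    0    0    1
    F   0    0    0    0    3    0
    G   0    4    0    0    0    0
    H   0    0    0    2   -3    0

Candidate y = [1, 0, 0, 0, 0, 0, 1, 0]; check y·C column-wise:
  col t0: 1·0 + 0·-2 + 0·1 + 0·1 + 1·0 = 0
  col t1: 1·-4 + 1·4 = 0
  col t2: 1·0 + 0·3 + 0·-2 + 1·0 = 0
  col t3: 1·0 + 0·-3 + 1·0 + 0·2 = 0
  col t4: 1·0 + 0·3 + 1·0 + 0·-3 = 0
  col t5: 1·0 + 0·-3 + 0·1 + 1·0 = 0

y = (A:1, B:0, C:0, D:0, E:0, F:0, G:1, H:0)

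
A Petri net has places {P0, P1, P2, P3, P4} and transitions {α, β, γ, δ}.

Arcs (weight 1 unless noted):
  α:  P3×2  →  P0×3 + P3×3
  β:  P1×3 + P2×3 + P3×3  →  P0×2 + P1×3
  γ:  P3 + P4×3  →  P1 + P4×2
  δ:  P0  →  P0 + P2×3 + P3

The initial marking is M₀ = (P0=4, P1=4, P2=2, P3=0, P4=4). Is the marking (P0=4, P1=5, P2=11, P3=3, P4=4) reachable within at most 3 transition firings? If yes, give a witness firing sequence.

NO — not reachable within 3 firings

depth 0: 1 marking
depth 1: 2 markings reached so far
depth 2: 4 markings reached so far
depth 3: 7 markings reached so far
target is not among the 7 markings reachable within 3 steps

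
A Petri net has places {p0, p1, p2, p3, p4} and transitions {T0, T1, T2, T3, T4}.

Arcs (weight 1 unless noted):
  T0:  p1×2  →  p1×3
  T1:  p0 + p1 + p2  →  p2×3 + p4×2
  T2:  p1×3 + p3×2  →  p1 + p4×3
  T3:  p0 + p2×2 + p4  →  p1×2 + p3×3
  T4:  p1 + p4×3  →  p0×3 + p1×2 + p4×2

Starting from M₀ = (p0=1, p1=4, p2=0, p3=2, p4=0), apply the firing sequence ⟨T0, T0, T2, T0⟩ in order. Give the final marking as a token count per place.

(p0=1, p1=5, p2=0, p3=0, p4=3)

step 1: fire T0:  (p0=1, p1=4, p2=0, p3=2, p4=0) → (p0=1, p1=5, p2=0, p3=2, p4=0)
step 2: fire T0:  (p0=1, p1=5, p2=0, p3=2, p4=0) → (p0=1, p1=6, p2=0, p3=2, p4=0)
step 3: fire T2:  (p0=1, p1=6, p2=0, p3=2, p4=0) → (p0=1, p1=4, p2=0, p3=0, p4=3)
step 4: fire T0:  (p0=1, p1=4, p2=0, p3=0, p4=3) → (p0=1, p1=5, p2=0, p3=0, p4=3)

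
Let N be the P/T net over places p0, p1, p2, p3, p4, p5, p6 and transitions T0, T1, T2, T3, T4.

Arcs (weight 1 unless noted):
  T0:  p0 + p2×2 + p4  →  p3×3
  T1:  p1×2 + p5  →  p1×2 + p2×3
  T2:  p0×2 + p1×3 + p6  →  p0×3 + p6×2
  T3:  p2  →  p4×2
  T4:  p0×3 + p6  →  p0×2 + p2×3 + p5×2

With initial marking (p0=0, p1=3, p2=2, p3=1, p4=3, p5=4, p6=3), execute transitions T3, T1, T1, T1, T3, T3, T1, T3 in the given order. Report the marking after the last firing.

(p0=0, p1=3, p2=10, p3=1, p4=11, p5=0, p6=3)

step 1: fire T3:  (p0=0, p1=3, p2=2, p3=1, p4=3, p5=4, p6=3) → (p0=0, p1=3, p2=1, p3=1, p4=5, p5=4, p6=3)
step 2: fire T1:  (p0=0, p1=3, p2=1, p3=1, p4=5, p5=4, p6=3) → (p0=0, p1=3, p2=4, p3=1, p4=5, p5=3, p6=3)
step 3: fire T1:  (p0=0, p1=3, p2=4, p3=1, p4=5, p5=3, p6=3) → (p0=0, p1=3, p2=7, p3=1, p4=5, p5=2, p6=3)
step 4: fire T1:  (p0=0, p1=3, p2=7, p3=1, p4=5, p5=2, p6=3) → (p0=0, p1=3, p2=10, p3=1, p4=5, p5=1, p6=3)
step 5: fire T3:  (p0=0, p1=3, p2=10, p3=1, p4=5, p5=1, p6=3) → (p0=0, p1=3, p2=9, p3=1, p4=7, p5=1, p6=3)
step 6: fire T3:  (p0=0, p1=3, p2=9, p3=1, p4=7, p5=1, p6=3) → (p0=0, p1=3, p2=8, p3=1, p4=9, p5=1, p6=3)
step 7: fire T1:  (p0=0, p1=3, p2=8, p3=1, p4=9, p5=1, p6=3) → (p0=0, p1=3, p2=11, p3=1, p4=9, p5=0, p6=3)
step 8: fire T3:  (p0=0, p1=3, p2=11, p3=1, p4=9, p5=0, p6=3) → (p0=0, p1=3, p2=10, p3=1, p4=11, p5=0, p6=3)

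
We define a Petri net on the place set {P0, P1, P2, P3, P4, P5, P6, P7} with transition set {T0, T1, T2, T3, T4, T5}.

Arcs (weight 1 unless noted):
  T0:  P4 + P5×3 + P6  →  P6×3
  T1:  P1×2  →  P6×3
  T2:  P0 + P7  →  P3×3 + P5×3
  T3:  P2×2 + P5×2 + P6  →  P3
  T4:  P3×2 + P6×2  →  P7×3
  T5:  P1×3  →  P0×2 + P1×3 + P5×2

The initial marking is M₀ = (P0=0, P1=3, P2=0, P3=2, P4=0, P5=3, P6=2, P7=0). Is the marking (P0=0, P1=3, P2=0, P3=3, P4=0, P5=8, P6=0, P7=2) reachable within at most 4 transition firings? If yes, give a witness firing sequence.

NO — not reachable within 4 firings

depth 0: 1 marking
depth 1: 4 markings reached so far
depth 2: 8 markings reached so far
depth 3: 13 markings reached so far
depth 4: 20 markings reached so far
target is not among the 20 markings reachable within 4 steps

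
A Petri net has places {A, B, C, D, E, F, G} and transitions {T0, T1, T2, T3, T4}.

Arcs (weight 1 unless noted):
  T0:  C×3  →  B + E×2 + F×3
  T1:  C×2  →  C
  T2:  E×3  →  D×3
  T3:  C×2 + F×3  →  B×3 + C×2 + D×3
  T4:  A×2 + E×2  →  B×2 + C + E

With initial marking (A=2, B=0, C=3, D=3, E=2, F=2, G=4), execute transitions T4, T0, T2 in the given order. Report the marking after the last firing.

step 1: fire T4:  (A=2, B=0, C=3, D=3, E=2, F=2, G=4) → (A=0, B=2, C=4, D=3, E=1, F=2, G=4)
step 2: fire T0:  (A=0, B=2, C=4, D=3, E=1, F=2, G=4) → (A=0, B=3, C=1, D=3, E=3, F=5, G=4)
step 3: fire T2:  (A=0, B=3, C=1, D=3, E=3, F=5, G=4) → (A=0, B=3, C=1, D=6, E=0, F=5, G=4)

(A=0, B=3, C=1, D=6, E=0, F=5, G=4)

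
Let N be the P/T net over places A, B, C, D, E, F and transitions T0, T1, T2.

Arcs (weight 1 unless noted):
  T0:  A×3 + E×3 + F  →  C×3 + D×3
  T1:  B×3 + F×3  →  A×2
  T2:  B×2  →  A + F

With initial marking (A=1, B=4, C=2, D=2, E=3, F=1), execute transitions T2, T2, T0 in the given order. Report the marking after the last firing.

(A=0, B=0, C=5, D=5, E=0, F=2)

step 1: fire T2:  (A=1, B=4, C=2, D=2, E=3, F=1) → (A=2, B=2, C=2, D=2, E=3, F=2)
step 2: fire T2:  (A=2, B=2, C=2, D=2, E=3, F=2) → (A=3, B=0, C=2, D=2, E=3, F=3)
step 3: fire T0:  (A=3, B=0, C=2, D=2, E=3, F=3) → (A=0, B=0, C=5, D=5, E=0, F=2)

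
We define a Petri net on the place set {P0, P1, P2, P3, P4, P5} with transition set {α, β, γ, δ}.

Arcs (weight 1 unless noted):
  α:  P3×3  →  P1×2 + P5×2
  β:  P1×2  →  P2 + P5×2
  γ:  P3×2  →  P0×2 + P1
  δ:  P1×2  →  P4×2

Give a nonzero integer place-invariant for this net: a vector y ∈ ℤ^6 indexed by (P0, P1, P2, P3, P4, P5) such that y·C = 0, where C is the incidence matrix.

Incidence matrix C (rows=places, cols=transitions):
        α    β    γ    δ
   P0   0    0    2    0
   P1   2   -2    1   -2
   P2   0    1    0    0
   P3  -3    0   -2    0
   P4   0    0    0    2
   P5   2    2    0    0

Candidate y = [1, 6, 12, 4, 6, 0]; check y·C column-wise:
  col α: 1·0 + 6·2 + 12·0 + 4·-3 + 6·0 + 0·2 = 0
  col β: 1·0 + 6·-2 + 12·1 + 4·0 + 6·0 + 0·2 = 0
  col γ: 1·2 + 6·1 + 12·0 + 4·-2 + 6·0 = 0
  col δ: 1·0 + 6·-2 + 12·0 + 4·0 + 6·2 = 0

y = (P0:1, P1:6, P2:12, P3:4, P4:6, P5:0)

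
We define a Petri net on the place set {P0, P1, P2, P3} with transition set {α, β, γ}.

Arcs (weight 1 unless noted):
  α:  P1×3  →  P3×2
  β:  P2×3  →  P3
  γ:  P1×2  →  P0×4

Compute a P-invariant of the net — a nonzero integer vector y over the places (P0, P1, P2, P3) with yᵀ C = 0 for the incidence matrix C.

Incidence matrix C (rows=places, cols=transitions):
        α    β    γ
   P0   0    0    4
   P1  -3    0   -2
   P2   0   -3    0
   P3   2    1    0

Candidate y = [1, 2, 1, 3]; check y·C column-wise:
  col α: 1·0 + 2·-3 + 1·0 + 3·2 = 0
  col β: 1·0 + 2·0 + 1·-3 + 3·1 = 0
  col γ: 1·4 + 2·-2 + 1·0 + 3·0 = 0

y = (P0:1, P1:2, P2:1, P3:3)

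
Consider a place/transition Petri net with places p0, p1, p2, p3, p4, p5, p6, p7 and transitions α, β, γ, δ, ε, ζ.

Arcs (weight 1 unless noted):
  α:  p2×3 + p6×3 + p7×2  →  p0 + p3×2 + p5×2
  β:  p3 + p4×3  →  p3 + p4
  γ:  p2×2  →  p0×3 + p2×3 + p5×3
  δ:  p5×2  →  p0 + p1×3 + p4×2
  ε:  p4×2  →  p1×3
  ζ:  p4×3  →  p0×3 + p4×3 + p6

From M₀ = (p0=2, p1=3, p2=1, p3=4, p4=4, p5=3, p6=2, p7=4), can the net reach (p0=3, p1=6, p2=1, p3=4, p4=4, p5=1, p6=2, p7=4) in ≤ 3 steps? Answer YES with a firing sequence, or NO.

YES — reachable via ⟨β, δ⟩ (2 firings)

step 1: fire β:  (p0=2, p1=3, p2=1, p3=4, p4=4, p5=3, p6=2, p7=4) → (p0=2, p1=3, p2=1, p3=4, p4=2, p5=3, p6=2, p7=4)
step 2: fire δ:  (p0=2, p1=3, p2=1, p3=4, p4=2, p5=3, p6=2, p7=4) → (p0=3, p1=6, p2=1, p3=4, p4=4, p5=1, p6=2, p7=4)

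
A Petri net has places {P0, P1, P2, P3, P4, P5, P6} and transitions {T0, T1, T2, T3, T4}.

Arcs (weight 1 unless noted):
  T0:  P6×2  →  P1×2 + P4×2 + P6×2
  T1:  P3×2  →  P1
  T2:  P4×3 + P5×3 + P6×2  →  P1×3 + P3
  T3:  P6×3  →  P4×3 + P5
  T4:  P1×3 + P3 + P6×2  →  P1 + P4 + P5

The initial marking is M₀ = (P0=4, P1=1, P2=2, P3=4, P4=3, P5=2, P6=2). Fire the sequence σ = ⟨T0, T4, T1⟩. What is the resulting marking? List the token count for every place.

step 1: fire T0:  (P0=4, P1=1, P2=2, P3=4, P4=3, P5=2, P6=2) → (P0=4, P1=3, P2=2, P3=4, P4=5, P5=2, P6=2)
step 2: fire T4:  (P0=4, P1=3, P2=2, P3=4, P4=5, P5=2, P6=2) → (P0=4, P1=1, P2=2, P3=3, P4=6, P5=3, P6=0)
step 3: fire T1:  (P0=4, P1=1, P2=2, P3=3, P4=6, P5=3, P6=0) → (P0=4, P1=2, P2=2, P3=1, P4=6, P5=3, P6=0)

(P0=4, P1=2, P2=2, P3=1, P4=6, P5=3, P6=0)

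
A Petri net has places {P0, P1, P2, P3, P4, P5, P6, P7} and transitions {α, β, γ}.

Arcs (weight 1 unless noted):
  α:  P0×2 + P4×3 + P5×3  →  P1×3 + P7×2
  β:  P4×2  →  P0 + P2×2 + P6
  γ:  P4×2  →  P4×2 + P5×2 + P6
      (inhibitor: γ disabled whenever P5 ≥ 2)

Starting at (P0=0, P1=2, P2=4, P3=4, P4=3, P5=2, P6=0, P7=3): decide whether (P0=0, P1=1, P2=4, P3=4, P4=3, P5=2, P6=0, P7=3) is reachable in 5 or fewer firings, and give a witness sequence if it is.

NO — not reachable within 5 firings

depth 0: 1 marking
depth 1: 2 markings reached so far
depth 2: 2 markings reached so far
(frontier empty at depth 2; search complete)
target is not among the 2 markings reachable within 5 steps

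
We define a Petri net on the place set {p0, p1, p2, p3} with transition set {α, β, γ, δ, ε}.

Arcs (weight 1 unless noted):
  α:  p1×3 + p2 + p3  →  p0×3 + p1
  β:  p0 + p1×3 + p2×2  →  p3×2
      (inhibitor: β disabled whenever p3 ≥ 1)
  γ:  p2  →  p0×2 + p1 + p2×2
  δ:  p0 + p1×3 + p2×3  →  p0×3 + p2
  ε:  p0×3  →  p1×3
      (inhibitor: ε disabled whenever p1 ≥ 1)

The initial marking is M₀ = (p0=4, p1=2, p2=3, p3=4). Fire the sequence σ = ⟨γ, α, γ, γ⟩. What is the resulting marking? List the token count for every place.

(p0=13, p1=3, p2=5, p3=3)

step 1: fire γ:  (p0=4, p1=2, p2=3, p3=4) → (p0=6, p1=3, p2=4, p3=4)
step 2: fire α:  (p0=6, p1=3, p2=4, p3=4) → (p0=9, p1=1, p2=3, p3=3)
step 3: fire γ:  (p0=9, p1=1, p2=3, p3=3) → (p0=11, p1=2, p2=4, p3=3)
step 4: fire γ:  (p0=11, p1=2, p2=4, p3=3) → (p0=13, p1=3, p2=5, p3=3)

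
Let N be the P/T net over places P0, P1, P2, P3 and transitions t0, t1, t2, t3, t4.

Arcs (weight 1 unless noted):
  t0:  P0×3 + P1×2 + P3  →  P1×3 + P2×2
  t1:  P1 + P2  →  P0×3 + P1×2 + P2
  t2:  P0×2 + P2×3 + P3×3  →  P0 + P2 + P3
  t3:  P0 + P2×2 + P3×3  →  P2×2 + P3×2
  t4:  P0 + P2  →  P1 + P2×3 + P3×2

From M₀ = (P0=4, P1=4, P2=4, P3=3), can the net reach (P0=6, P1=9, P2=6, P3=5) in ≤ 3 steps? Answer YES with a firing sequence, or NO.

NO — not reachable within 3 firings

depth 0: 1 marking
depth 1: 6 markings reached so far
depth 2: 17 markings reached so far
depth 3: 35 markings reached so far
target is not among the 35 markings reachable within 3 steps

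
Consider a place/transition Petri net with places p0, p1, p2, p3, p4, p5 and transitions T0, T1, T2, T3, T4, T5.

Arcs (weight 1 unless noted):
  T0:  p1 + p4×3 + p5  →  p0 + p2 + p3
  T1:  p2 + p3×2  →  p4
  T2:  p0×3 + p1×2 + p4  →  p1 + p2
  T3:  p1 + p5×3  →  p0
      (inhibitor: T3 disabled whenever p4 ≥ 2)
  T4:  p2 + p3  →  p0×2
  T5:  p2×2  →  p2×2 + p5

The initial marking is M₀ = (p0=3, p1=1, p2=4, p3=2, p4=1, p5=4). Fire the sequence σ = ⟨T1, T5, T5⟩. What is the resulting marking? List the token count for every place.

(p0=3, p1=1, p2=3, p3=0, p4=2, p5=6)

step 1: fire T1:  (p0=3, p1=1, p2=4, p3=2, p4=1, p5=4) → (p0=3, p1=1, p2=3, p3=0, p4=2, p5=4)
step 2: fire T5:  (p0=3, p1=1, p2=3, p3=0, p4=2, p5=4) → (p0=3, p1=1, p2=3, p3=0, p4=2, p5=5)
step 3: fire T5:  (p0=3, p1=1, p2=3, p3=0, p4=2, p5=5) → (p0=3, p1=1, p2=3, p3=0, p4=2, p5=6)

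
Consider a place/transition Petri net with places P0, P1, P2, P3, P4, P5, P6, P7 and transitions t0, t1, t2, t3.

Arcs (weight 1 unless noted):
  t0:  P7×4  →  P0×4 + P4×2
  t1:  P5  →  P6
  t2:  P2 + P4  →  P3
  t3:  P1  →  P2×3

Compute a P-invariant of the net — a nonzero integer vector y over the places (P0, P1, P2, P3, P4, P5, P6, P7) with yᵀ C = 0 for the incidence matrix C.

y = (P0:0, P1:3, P2:1, P3:1, P4:0, P5:0, P6:0, P7:0)

Incidence matrix C (rows=places, cols=transitions):
       t0   t1   t2   t3
   P0   4    0    0    0
   P1   0    0    0   -1
   P2   0    0   -1    3
   P3   0    0    1    0
   P4   2    0   -1    0
   P5   0   -1    0    0
   P6   0    1    0    0
   P7  -4    0    0    0

Candidate y = [0, 3, 1, 1, 0, 0, 0, 0]; check y·C column-wise:
  col t0: 0·4 + 3·0 + 1·0 + 1·0 + 0·2 + 0·-4 = 0
  col t1: 3·0 + 1·0 + 1·0 + 0·-1 + 0·1 = 0
  col t2: 3·0 + 1·-1 + 1·1 + 0·-1 = 0
  col t3: 3·-1 + 1·3 + 1·0 = 0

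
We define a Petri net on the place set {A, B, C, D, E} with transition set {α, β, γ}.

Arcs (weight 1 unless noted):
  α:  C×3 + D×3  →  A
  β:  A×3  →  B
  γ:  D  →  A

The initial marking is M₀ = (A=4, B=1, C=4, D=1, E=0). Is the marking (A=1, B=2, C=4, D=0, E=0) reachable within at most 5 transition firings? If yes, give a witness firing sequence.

depth 0: 1 marking
depth 1: 3 markings reached so far
depth 2: 4 markings reached so far
depth 3: 4 markings reached so far
(frontier empty at depth 3; search complete)
target is not among the 4 markings reachable within 5 steps

NO — not reachable within 5 firings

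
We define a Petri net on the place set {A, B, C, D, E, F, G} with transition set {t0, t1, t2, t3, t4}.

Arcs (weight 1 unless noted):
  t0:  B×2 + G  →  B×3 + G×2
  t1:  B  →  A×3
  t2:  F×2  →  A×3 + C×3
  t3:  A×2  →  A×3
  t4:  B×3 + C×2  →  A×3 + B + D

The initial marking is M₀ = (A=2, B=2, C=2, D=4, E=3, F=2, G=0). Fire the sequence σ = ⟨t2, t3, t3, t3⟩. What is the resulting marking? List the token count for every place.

(A=8, B=2, C=5, D=4, E=3, F=0, G=0)

step 1: fire t2:  (A=2, B=2, C=2, D=4, E=3, F=2, G=0) → (A=5, B=2, C=5, D=4, E=3, F=0, G=0)
step 2: fire t3:  (A=5, B=2, C=5, D=4, E=3, F=0, G=0) → (A=6, B=2, C=5, D=4, E=3, F=0, G=0)
step 3: fire t3:  (A=6, B=2, C=5, D=4, E=3, F=0, G=0) → (A=7, B=2, C=5, D=4, E=3, F=0, G=0)
step 4: fire t3:  (A=7, B=2, C=5, D=4, E=3, F=0, G=0) → (A=8, B=2, C=5, D=4, E=3, F=0, G=0)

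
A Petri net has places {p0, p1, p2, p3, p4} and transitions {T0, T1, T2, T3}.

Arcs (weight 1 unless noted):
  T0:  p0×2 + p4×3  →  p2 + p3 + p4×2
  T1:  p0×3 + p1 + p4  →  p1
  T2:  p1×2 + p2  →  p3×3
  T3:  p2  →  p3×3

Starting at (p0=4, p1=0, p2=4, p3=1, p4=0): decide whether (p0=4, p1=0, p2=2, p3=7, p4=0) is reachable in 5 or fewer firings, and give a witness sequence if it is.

YES — reachable via ⟨T3, T3⟩ (2 firings)

step 1: fire T3:  (p0=4, p1=0, p2=4, p3=1, p4=0) → (p0=4, p1=0, p2=3, p3=4, p4=0)
step 2: fire T3:  (p0=4, p1=0, p2=3, p3=4, p4=0) → (p0=4, p1=0, p2=2, p3=7, p4=0)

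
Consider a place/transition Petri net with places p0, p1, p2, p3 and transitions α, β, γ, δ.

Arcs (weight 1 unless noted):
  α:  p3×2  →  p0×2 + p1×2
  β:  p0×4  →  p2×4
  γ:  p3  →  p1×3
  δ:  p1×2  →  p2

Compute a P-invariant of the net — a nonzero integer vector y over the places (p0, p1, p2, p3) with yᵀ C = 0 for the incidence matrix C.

Incidence matrix C (rows=places, cols=transitions):
        α    β    γ    δ
   p0   2   -4    0    0
   p1   2    0    3   -2
   p2   0    4    0    1
   p3  -2    0   -1    0

Candidate y = [2, 1, 2, 3]; check y·C column-wise:
  col α: 2·2 + 1·2 + 2·0 + 3·-2 = 0
  col β: 2·-4 + 1·0 + 2·4 + 3·0 = 0
  col γ: 2·0 + 1·3 + 2·0 + 3·-1 = 0
  col δ: 2·0 + 1·-2 + 2·1 + 3·0 = 0

y = (p0:2, p1:1, p2:2, p3:3)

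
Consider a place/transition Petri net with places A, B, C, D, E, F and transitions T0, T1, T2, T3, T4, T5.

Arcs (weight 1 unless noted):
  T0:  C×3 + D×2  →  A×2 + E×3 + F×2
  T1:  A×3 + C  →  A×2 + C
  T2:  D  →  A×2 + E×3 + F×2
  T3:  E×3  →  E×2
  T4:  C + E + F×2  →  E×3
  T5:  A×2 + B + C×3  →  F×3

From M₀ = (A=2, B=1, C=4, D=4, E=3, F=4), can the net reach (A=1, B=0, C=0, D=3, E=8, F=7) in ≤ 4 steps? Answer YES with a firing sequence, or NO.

YES — reachable via ⟨T2, T1, T4, T5⟩ (4 firings)

step 1: fire T2:  (A=2, B=1, C=4, D=4, E=3, F=4) → (A=4, B=1, C=4, D=3, E=6, F=6)
step 2: fire T1:  (A=4, B=1, C=4, D=3, E=6, F=6) → (A=3, B=1, C=4, D=3, E=6, F=6)
step 3: fire T4:  (A=3, B=1, C=4, D=3, E=6, F=6) → (A=3, B=1, C=3, D=3, E=8, F=4)
step 4: fire T5:  (A=3, B=1, C=3, D=3, E=8, F=4) → (A=1, B=0, C=0, D=3, E=8, F=7)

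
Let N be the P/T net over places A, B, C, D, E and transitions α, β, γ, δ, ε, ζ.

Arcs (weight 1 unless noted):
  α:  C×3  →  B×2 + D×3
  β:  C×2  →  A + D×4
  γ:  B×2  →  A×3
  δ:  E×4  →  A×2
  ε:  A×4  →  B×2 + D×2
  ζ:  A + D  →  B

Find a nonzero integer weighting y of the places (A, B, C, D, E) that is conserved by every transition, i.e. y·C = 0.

y = (A:2, B:3, C:3, D:1, E:1)

Incidence matrix C (rows=places, cols=transitions):
        α    β    γ    δ    ε    ζ
    A   0    1    3    2   -4   -1
    B   2    0   -2    0    2    1
    C  -3   -2    0    0    0    0
    D   3    4    0    0    2   -1
    E   0    0    0   -4    0    0

Candidate y = [2, 3, 3, 1, 1]; check y·C column-wise:
  col α: 2·0 + 3·2 + 3·-3 + 1·3 + 1·0 = 0
  col β: 2·1 + 3·0 + 3·-2 + 1·4 + 1·0 = 0
  col γ: 2·3 + 3·-2 + 3·0 + 1·0 + 1·0 = 0
  col δ: 2·2 + 3·0 + 3·0 + 1·0 + 1·-4 = 0
  col ε: 2·-4 + 3·2 + 3·0 + 1·2 + 1·0 = 0
  col ζ: 2·-1 + 3·1 + 3·0 + 1·-1 + 1·0 = 0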